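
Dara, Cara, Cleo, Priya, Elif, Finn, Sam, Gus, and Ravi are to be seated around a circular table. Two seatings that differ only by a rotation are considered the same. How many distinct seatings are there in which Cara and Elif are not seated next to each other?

Without the restriction there are (8)! = 40320 seatings.
Those with Cara next to Elif: fuse the pair into one unit and seat 8 units around a circle — 2·(7)! = 10080.
Subtracting, 40320 − 10080 = 30240.

30240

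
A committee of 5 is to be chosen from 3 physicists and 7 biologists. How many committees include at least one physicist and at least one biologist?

Total 5-person selections from all 10: C(10,5) = 252.
Subtract selections that omit an entire group: no physicists → C(7,5) = 21; no biologists → C(3,5) = 0.
Both groups omitted at once is impossible, so 252 − 21 = 231.

231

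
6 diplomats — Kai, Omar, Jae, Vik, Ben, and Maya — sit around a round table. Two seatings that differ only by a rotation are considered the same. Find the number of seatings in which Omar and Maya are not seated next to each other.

72

Without the restriction there are (5)! = 120 seatings.
Seatings with Omar beside Maya: treat them as a block with 2 internal orders, giving 2 × (4)! = 48.
Subtracting, 120 − 48 = 72.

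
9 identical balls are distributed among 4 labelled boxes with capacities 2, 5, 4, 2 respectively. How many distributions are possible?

Ignoring the caps, the number of non-negative solutions to x_1+…+x_4 = 9 is C(12,3) = 220.
Subtract solutions that violate a single cap (substitute x_i' = x_i − (cap_i+1)): x_1 ≥ 3 gives C(9,3) = 84; x_2 ≥ 6 gives C(6,3) = 20; x_3 ≥ 5 gives C(7,3) = 35; x_4 ≥ 3 gives C(9,3) = 84. Together 223.
Add back pairs where two caps are both exceeded: 1 + 4 + 20 + 0 + 1 + 4 = 30.
By inclusion–exclusion the count is 220 − 223 + 30 = 27.

27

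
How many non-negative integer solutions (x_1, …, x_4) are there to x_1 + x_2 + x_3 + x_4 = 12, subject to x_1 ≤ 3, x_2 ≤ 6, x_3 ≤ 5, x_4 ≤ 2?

30

By stars and bars, unrestricted non-negative solutions to x_1+…+x_4 = 12 number C(12+3,3) = 455.
Subtract solutions that violate a single cap (substitute x_i' = x_i − (cap_i+1)): x_1 ≥ 4 gives C(11,3) = 165; x_2 ≥ 7 gives C(8,3) = 56; x_3 ≥ 6 gives C(9,3) = 84; x_4 ≥ 3 gives C(12,3) = 220. Together 525.
Add back pairs where two caps are both exceeded: 4 + 10 + 56 + 0 + 10 + 20 = 100.
By inclusion–exclusion the count is 455 − 525 + 100 = 30.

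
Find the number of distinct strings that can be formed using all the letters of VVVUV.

5

VVVUV has 5 letters with V appearing 4 times.
Dividing 5! = 120 by 4! = 24 for the repeated letters gives 5.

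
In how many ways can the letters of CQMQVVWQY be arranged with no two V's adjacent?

23520

Total arrangements of CQMQVVWQY: 9!/(3!·2!) = 30240.
If the two V's are adjacent, glue them into one block, leaving 8 items to arrange: (8)!/(3!) = 6720 ways.
Subtracting, 30240 − 6720 = 23520 arrangements keep the V's apart.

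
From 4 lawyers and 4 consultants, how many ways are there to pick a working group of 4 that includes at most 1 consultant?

17

Split by how many consultants are chosen (0 through 1).
Sum: C(4,0)·C(4,4) + C(4,1)·C(4,3) = 1 + 16 = 17.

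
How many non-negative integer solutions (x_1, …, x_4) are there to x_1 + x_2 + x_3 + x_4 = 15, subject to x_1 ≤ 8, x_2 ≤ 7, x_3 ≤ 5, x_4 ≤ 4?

Without the upper bounds there are C(18,3) = 816 ways to split 15 among 4 variables.
Subtract solutions that violate a single cap (substitute x_i' = x_i − (cap_i+1)): x_1 ≥ 9 gives C(9,3) = 84; x_2 ≥ 8 gives C(10,3) = 120; x_3 ≥ 6 gives C(12,3) = 220; x_4 ≥ 5 gives C(13,3) = 286. Together 710.
Add back pairs where two caps are both exceeded: 0 + 1 + 4 + 4 + 10 + 35 = 54.
By inclusion–exclusion the count is 816 − 710 + 54 = 160.

160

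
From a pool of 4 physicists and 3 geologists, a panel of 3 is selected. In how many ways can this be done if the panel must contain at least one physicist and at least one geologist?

30

Total 3-person selections from all 7: C(7,3) = 35.
Subtract selections that omit an entire group: no physicists → C(3,3) = 1; no geologists → C(4,3) = 4.
Both groups omitted at once is impossible, so 35 − 5 = 30.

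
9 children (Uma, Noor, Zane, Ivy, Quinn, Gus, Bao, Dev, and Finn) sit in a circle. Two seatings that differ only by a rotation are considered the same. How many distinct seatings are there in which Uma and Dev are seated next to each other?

Treat {Uma, Dev} as one unit (2 internal orders) and seat the resulting 8 units around the table: (7)! circular arrangements.
So 2 × (7)! = 2 × 5040 = 10080.

10080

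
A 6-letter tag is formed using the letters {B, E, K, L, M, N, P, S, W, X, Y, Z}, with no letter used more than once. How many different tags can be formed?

With no repetition, fill the 6 letters in order: 12 choices, then 11, down to 7.
12 × 11 × 10 × 9 × 8 × 7 = 665280.

665280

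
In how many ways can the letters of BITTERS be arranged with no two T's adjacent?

1800

There are 7!/(2!) = 2520 arrangements of BITTERS in total.
Arrangements with the T's together: treat TT as one letter, giving (6)! = 720.
Subtracting, 2520 − 720 = 1800 arrangements keep the T's apart.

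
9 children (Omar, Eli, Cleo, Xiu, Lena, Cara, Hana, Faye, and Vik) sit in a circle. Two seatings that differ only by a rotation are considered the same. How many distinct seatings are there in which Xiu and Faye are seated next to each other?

10080

Glue Xiu and Faye into a block (2 internal orders). Seating 8 units around a circle gives (7)! arrangements.
So 2 × (7)! = 2 × 5040 = 10080.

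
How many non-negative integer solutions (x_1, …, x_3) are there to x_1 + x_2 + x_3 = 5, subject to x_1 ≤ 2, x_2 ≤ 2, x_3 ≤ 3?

6

By stars and bars, unrestricted non-negative solutions to x_1+…+x_3 = 5 number C(5+2,2) = 21.
Subtract solutions that violate a single cap (substitute x_i' = x_i − (cap_i+1)): x_1 ≥ 3 gives C(4,2) = 6; x_2 ≥ 3 gives C(4,2) = 6; x_3 ≥ 4 gives C(3,2) = 3. Together 15.
No two caps can be exceeded simultaneously, so the pair terms are all 0.
By inclusion–exclusion the count is 21 − 15 + 0 = 6.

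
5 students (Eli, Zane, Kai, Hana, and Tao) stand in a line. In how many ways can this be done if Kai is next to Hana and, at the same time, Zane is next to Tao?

24

Treat {Kai,Hana} as one block (2 orders) and {Zane,Tao} as another (2 orders).
That leaves 3 units to arrange: 2 × 2 × 3! = 4 × 6 = 24.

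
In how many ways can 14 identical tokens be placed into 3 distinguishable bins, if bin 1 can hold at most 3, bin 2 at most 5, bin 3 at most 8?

6

Without the upper bounds there are C(16,2) = 120 ways to split 14 among 3 bins.
Subtract solutions that violate a single cap (substitute x_i' = x_i − (cap_i+1)): x_1 ≥ 4 gives C(12,2) = 66; x_2 ≥ 6 gives C(10,2) = 45; x_3 ≥ 9 gives C(7,2) = 21. Together 132.
Add back pairs where two caps are both exceeded: 15 + 3 + 0 = 18.
By inclusion–exclusion the count is 120 − 132 + 18 = 6.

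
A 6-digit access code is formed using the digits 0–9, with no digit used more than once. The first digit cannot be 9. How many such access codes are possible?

The first digit has 10−1 = 9 choices (anything except 9).
The remaining 5 digits are filled from the other 9 symbols without repetition: 9 × 8 × 7 × 6 × 5 = 15120.
Total: 9 × 15120 = 136080.

136080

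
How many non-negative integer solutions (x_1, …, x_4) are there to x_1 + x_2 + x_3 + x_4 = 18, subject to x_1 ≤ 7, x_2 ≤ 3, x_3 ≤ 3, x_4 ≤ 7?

Without the upper bounds there are C(21,3) = 1330 ways to split 18 among 4 variables.
Subtract solutions that violate a single cap (substitute x_i' = x_i − (cap_i+1)): x_1 ≥ 8 gives C(13,3) = 286; x_2 ≥ 4 gives C(17,3) = 680; x_3 ≥ 4 gives C(17,3) = 680; x_4 ≥ 8 gives C(13,3) = 286. Together 1932.
Add back pairs where two caps are both exceeded: 84 + 84 + 10 + 286 + 84 + 84 = 632.
Subtract triples: 10 + 0 + 0 + 10 = 20.
By inclusion–exclusion the count is 1330 − 1932 + 632 − 20 = 10.

10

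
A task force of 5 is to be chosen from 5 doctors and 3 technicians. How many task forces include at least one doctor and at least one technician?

Unrestricted: C(8,5) = 56 ways to pick any 5 of the 8.
Selections missing a whole group: no doctors → C(3,5) = 0; no technicians → C(5,5) = 1.
Both groups omitted at once is impossible, so 56 − 1 = 55.

55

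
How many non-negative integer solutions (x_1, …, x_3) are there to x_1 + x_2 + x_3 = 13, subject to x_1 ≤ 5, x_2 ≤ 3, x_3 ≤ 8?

10

By stars and bars, unrestricted non-negative solutions to x_1+…+x_3 = 13 number C(13+2,2) = 105.
Subtract solutions that violate a single cap (substitute x_i' = x_i − (cap_i+1)): x_1 ≥ 6 gives C(9,2) = 36; x_2 ≥ 4 gives C(11,2) = 55; x_3 ≥ 9 gives C(6,2) = 15. Together 106.
Add back pairs where two caps are both exceeded: 10 + 0 + 1 = 11.
By inclusion–exclusion the count is 105 − 106 + 11 = 10.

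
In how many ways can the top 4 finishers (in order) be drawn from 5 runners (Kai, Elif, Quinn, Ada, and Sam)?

This is an ordered selection of 4 from 5: P(5,4).
That gives 5 × 4 × 3 × 2 = 120.

120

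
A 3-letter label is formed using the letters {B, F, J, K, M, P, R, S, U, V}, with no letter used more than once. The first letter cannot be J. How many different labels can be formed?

The first letter has 10−1 = 9 choices (anything except J).
The remaining 2 letters are filled from the other 9 symbols without repetition: 9 × 8 = 72.
Total: 9 × 72 = 648.

648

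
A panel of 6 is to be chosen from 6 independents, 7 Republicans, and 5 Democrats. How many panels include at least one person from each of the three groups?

15470

With no constraint there are C(18,6) = 18564 possible selections.
Selections missing a whole group: no independents → C(12,6) = 924; no Republicans → C(11,6) = 462; no Democrats → C(13,6) = 1716.
Add back selections omitting two groups (i.e. drawn from a single group): C(6,6) + C(7,6) + C(5,6) = 8.
By inclusion–exclusion: 18564 − 3102 + 8 = 15470.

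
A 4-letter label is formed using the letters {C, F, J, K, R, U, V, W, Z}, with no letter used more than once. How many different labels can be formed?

With no repetition, fill the 4 letters in order: 9 choices, then 8, down to 6.
That product is 9 × 8 × 7 × 6 = 3024.

3024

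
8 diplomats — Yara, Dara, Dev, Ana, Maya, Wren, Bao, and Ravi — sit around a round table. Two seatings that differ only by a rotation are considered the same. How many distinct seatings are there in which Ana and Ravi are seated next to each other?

Glue Ana and Ravi into a block (2 internal orders). Seating 7 units around a circle gives (6)! arrangements.
So 2 × (6)! = 2 × 720 = 1440.

1440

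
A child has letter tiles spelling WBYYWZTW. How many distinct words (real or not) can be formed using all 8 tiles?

Letter multiplicities in WBYYWZTW: B×1, T×1, W×3, Y×2, Z×1.
Dividing 8! = 40320 by 3!·2! = 12 for the repeated letters gives 3360.

3360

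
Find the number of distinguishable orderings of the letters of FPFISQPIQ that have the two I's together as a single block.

5040

Treat the 2 copies of I as a single block. The multiset to arrange is then {II, F, F, P, P, Q, Q, S}, 8 items in all.
That gives (8)!/(2!·2!·2!) = 5040 arrangements.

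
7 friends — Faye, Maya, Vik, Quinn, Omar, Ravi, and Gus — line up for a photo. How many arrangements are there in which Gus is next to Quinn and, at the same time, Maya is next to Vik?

Treat {Gus,Quinn} as one block (2 orders) and {Maya,Vik} as another (2 orders).
That leaves 5 units to arrange: 2 × 2 × 5! = 4 × 120 = 480.

480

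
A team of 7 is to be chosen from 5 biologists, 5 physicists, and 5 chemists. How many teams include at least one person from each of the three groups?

With no constraint there are C(15,7) = 6435 possible selections.
Subtract selections that omit an entire group: no biologists → C(10,7) = 120; no physicists → C(10,7) = 120; no chemists → C(10,7) = 120.
Add back selections omitting two groups (i.e. drawn from a single group): C(5,7) + C(5,7) + C(5,7) = 0.
By inclusion–exclusion: 6435 − 360 + 0 = 6075.

6075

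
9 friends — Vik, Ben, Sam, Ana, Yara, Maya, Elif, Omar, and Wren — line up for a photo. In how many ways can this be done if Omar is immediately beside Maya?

Glue Omar and Maya into one block (2 internal orders), leaving 8 units to arrange in a row.
That gives 2 × 8! = 2 × 40320 = 80640.

80640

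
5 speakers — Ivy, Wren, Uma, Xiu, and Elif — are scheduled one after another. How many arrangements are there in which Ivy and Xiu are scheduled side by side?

Treat {Ivy, Xiu} as a single unit. There are 4 units to order, and the pair itself can be ordered 2 ways.
That gives 2 × 4! = 2 × 24 = 48.

48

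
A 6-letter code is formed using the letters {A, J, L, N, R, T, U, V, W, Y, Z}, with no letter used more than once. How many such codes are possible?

This is a permutation of 6 out of 11: P(11,6) = 11!/5!.
That product is 11 × 10 × 9 × 8 × 7 × 6 = 332640.

332640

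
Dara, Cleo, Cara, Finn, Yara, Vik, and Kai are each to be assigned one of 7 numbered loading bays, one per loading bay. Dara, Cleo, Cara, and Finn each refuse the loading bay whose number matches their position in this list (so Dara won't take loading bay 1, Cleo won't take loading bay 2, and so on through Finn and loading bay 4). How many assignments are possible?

Let Aᵢ (for 1 ≤ i ≤ 4) be the placements that put person i in their forbidden loading bay. Any j of these fix j positions, leaving (7−j)! ways to fill the rest, and there are C(4,j) ways to pick which j.
By inclusion–exclusion, the number of valid placements is Σ_{j=0}^{4} (−1)^j C(4,j)·(7−j)!.
Computing: 5040 − 2880 + 720 − 96 + 6 = 2790.

2790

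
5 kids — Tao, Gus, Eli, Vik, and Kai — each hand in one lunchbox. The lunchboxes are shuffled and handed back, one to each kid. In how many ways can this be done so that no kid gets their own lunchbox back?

Let Aᵢ be the assignments in which kid i gets their own lunchbox. We want the size of the complement of A₁∪…∪A_5.
By inclusion–exclusion this is Σ_{j=0}^{5} (−1)^j C(5,j)·(5−j)!.
Computing: 120 − 120 + 60 − 20 + 5 − 1 = 44.

44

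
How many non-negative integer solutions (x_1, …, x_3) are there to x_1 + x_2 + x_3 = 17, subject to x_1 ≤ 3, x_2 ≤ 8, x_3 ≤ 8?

6

By stars and bars, unrestricted non-negative solutions to x_1+…+x_3 = 17 number C(17+2,2) = 171.
Subtract solutions that violate a single cap (substitute x_i' = x_i − (cap_i+1)): x_1 ≥ 4 gives C(15,2) = 105; x_2 ≥ 9 gives C(10,2) = 45; x_3 ≥ 9 gives C(10,2) = 45. Together 195.
Add back pairs where two caps are both exceeded: 15 + 15 + 0 = 30.
By inclusion–exclusion the count is 171 − 195 + 30 = 6.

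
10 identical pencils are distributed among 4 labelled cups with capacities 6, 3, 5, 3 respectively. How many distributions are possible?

75

By stars and bars, unrestricted non-negative solutions to x_1+…+x_4 = 10 number C(10+3,3) = 286.
Subtract solutions that violate a single cap (substitute x_i' = x_i − (cap_i+1)): x_1 ≥ 7 gives C(6,3) = 20; x_2 ≥ 4 gives C(9,3) = 84; x_3 ≥ 6 gives C(7,3) = 35; x_4 ≥ 4 gives C(9,3) = 84. Together 223.
Add back pairs where two caps are both exceeded: 0 + 0 + 0 + 1 + 10 + 1 = 12.
By inclusion–exclusion the count is 286 − 223 + 12 = 75.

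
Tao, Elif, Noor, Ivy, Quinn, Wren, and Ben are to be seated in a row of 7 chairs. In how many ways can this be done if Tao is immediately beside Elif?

1440

Treat {Tao, Elif} as a single unit. There are 6 units to order, and the pair itself can be ordered 2 ways.
That gives 2 × 6! = 2 × 720 = 1440.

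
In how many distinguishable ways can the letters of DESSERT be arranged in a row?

Letter multiplicities in DESSERT: D×1, E×2, R×1, S×2, T×1.
The number of distinct arrangements is 7!/(2!·2!) = 5040/4 = 1260.

1260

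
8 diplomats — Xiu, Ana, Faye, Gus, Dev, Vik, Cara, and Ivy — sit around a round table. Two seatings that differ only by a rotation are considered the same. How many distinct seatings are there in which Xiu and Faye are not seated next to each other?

All circular seatings of 8 people number (7)! = 5040.
Seatings with Xiu beside Faye: treat them as a block with 2 internal orders, giving 2 × (6)! = 1440.
Subtracting, 5040 − 1440 = 3600.

3600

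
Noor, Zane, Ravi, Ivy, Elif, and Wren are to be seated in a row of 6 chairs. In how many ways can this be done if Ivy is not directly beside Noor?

Of the 6! = 720 arrangements, those with Ivy and Noor adjacent number 2 × 5! = 240 (treat the pair as a block with 2 internal orders).
Complementary counting: 720 − 240 = 480.

480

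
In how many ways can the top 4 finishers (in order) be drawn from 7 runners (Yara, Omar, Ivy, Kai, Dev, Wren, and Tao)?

840

There are 7 choices for 1st place, 6 for 2nd, and so on down to 4 for position 4.
That gives 7 × 6 × 5 × 4 = 840.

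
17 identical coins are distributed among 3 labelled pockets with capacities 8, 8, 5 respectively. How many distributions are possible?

Without the upper bounds there are C(19,2) = 171 ways to split 17 among 3 pockets.
Subtract solutions that violate a single cap (substitute x_i' = x_i − (cap_i+1)): x_1 ≥ 9 gives C(10,2) = 45; x_2 ≥ 9 gives C(10,2) = 45; x_3 ≥ 6 gives C(13,2) = 78. Together 168.
Add back pairs where two caps are both exceeded: 0 + 6 + 6 = 12.
By inclusion–exclusion the count is 171 − 168 + 12 = 15.

15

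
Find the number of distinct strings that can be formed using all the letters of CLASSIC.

1260

CLASSIC has 7 letters with C appearing twice and S appearing twice.
Dividing 7! = 5040 by 2!·2! = 4 for the repeated letters gives 1260.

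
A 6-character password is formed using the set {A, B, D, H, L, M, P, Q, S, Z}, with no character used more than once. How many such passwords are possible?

151200

With no repetition, fill the 6 characters in order: 10 choices, then 9, down to 5.
10 × 9 × 8 × 7 × 6 × 5 = 151200.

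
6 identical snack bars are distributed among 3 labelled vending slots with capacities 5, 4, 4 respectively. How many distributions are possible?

21

By stars and bars, unrestricted non-negative solutions to x_1+…+x_3 = 6 number C(6+2,2) = 28.
Subtract solutions that violate a single cap (substitute x_i' = x_i − (cap_i+1)): x_1 ≥ 6 gives C(2,2) = 1; x_2 ≥ 5 gives C(3,2) = 3; x_3 ≥ 5 gives C(3,2) = 3. Together 7.
No two caps can be exceeded simultaneously, so the pair terms are all 0.
By inclusion–exclusion the count is 28 − 7 + 0 = 21.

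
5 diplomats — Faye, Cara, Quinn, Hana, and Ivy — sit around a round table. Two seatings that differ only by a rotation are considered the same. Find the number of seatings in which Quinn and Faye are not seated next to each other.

12

All circular seatings of 5 people number (4)! = 24.
Seatings with Quinn beside Faye: treat them as a block with 2 internal orders, giving 2 × (3)! = 12.
Subtracting, 24 − 12 = 12.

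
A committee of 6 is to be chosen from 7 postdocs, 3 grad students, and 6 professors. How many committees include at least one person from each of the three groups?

6006

Unrestricted: C(16,6) = 8008 ways to pick any 6 of the 16.
Subtract selections that omit an entire group: no postdocs → C(9,6) = 84; no grad students → C(13,6) = 1716; no professors → C(10,6) = 210.
Add back selections omitting two groups (i.e. drawn from a single group): C(7,6) + C(3,6) + C(6,6) = 8.
By inclusion–exclusion: 8008 − 2010 + 8 = 6006.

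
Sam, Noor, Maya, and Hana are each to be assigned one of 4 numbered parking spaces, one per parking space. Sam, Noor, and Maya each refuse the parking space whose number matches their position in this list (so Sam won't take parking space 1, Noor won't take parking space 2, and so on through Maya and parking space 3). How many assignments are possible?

Let Aᵢ (for i ∈ {1, 2, 3}) be the placements that put person i in their forbidden parking space. Any j of these fix j positions, leaving (4−j)! ways to fill the rest, and there are C(3,j) ways to pick which j.
By inclusion–exclusion, the number of valid placements is Σ_{j=0}^{3} (−1)^j C(3,j)·(4−j)!.
Computing: 24 − 18 + 6 − 1 = 11.

11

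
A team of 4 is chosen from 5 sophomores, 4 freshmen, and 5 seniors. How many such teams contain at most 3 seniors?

Split by how many seniors are chosen (0 through 3).
Sum: C(5,0)·C(9,4) + C(5,1)·C(9,3) + C(5,2)·C(9,2) + C(5,3)·C(9,1) = 126 + 420 + 360 + 90 = 996.

996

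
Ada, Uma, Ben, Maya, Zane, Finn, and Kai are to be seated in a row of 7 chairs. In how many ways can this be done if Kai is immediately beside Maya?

1440

Glue Kai and Maya into one block (2 internal orders), leaving 6 units to arrange in a row.
So the count is 2·(6)! = 1440.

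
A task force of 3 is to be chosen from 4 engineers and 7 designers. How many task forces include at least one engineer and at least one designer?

With no constraint there are C(11,3) = 165 possible selections.
Selections missing a whole group: no engineers → C(7,3) = 35; no designers → C(4,3) = 4.
Both groups omitted at once is impossible, so 165 − 39 = 126.

126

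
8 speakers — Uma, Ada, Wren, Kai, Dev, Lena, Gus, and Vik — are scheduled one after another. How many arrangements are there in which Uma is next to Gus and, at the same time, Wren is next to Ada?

2880

Treat {Uma,Gus} as one block (2 orders) and {Wren,Ada} as another (2 orders).
That leaves 6 units to arrange: 2 × 2 × 6! = 4 × 720 = 2880.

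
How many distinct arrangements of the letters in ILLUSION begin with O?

Fix O in the first position and arrange the remaining 7 letters.
Those 7 letters have I appearing twice and L appearing twice, giving (7)!/(2!·2!) = 1260.

1260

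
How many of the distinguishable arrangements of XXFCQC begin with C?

Fix C in the first position and arrange the remaining 5 letters.
Those 5 letters have X appearing twice, giving (5)!/(2!) = 60.

60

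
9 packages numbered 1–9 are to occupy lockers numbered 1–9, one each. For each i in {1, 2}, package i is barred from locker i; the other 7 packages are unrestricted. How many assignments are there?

Let Aᵢ (for i ∈ {1, 2}) be the placements that put package i in its forbidden locker. Any j of these fix j positions, leaving (9−j)! ways to fill the rest, and there are C(2,j) ways to pick which j.
By inclusion–exclusion, the number of valid placements is Σ_{j=0}^{2} (−1)^j C(2,j)·(9−j)!.
Computing: 362880 − 80640 + 5040 = 287280.

287280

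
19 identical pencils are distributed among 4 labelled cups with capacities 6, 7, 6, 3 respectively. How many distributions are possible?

20

By stars and bars, unrestricted non-negative solutions to x_1+…+x_4 = 19 number C(19+3,3) = 1540.
Subtract solutions that violate a single cap (substitute x_i' = x_i − (cap_i+1)): x_1 ≥ 7 gives C(15,3) = 455; x_2 ≥ 8 gives C(14,3) = 364; x_3 ≥ 7 gives C(15,3) = 455; x_4 ≥ 4 gives C(18,3) = 816. Together 2090.
Add back pairs where two caps are both exceeded: 35 + 56 + 165 + 35 + 120 + 165 = 576.
Subtract triples: 0 + 1 + 4 + 1 = 6.
By inclusion–exclusion the count is 1540 − 2090 + 576 − 6 = 20.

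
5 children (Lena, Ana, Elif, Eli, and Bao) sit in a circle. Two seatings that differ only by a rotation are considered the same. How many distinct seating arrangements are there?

24

Around a circle, 5 distinct people have 5!/5 = (4)! = 24 rotationally distinct seatings.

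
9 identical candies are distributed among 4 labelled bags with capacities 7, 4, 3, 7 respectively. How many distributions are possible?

122

Without the upper bounds there are C(12,3) = 220 ways to split 9 among 4 bags.
Subtract solutions that violate a single cap (substitute x_i' = x_i − (cap_i+1)): x_1 ≥ 8 gives C(4,3) = 4; x_2 ≥ 5 gives C(7,3) = 35; x_3 ≥ 4 gives C(8,3) = 56; x_4 ≥ 8 gives C(4,3) = 4. Together 99.
Add back pairs where two caps are both exceeded: 0 + 0 + 0 + 1 + 0 + 0 = 1.
By inclusion–exclusion the count is 220 − 99 + 1 = 122.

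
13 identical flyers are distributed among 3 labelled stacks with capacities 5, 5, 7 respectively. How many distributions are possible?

By stars and bars, unrestricted non-negative solutions to x_1+…+x_3 = 13 number C(13+2,2) = 105.
Subtract solutions that violate a single cap (substitute x_i' = x_i − (cap_i+1)): x_1 ≥ 6 gives C(9,2) = 36; x_2 ≥ 6 gives C(9,2) = 36; x_3 ≥ 8 gives C(7,2) = 21. Together 93.
Add back pairs where two caps are both exceeded: 3 + 0 + 0 = 3.
By inclusion–exclusion the count is 105 − 93 + 3 = 15.

15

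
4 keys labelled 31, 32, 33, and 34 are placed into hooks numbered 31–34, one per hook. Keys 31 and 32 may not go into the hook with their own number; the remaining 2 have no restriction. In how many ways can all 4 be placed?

Let Aᵢ (for i ∈ {31, 32}) be the placements that put key i in its forbidden hook. Any j of these fix j positions, leaving (4−j)! ways to fill the rest, and there are C(2,j) ways to pick which j.
By inclusion–exclusion, the number of valid placements is Σ_{j=0}^{2} (−1)^j C(2,j)·(4−j)!.
Computing: 24 − 12 + 2 = 14.

14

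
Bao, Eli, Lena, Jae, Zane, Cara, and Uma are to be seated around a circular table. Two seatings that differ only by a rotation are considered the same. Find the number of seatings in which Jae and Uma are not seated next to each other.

All circular seatings of 7 people number (6)! = 720.
Those with Jae next to Uma: fuse the pair into one unit and seat 6 units around a circle — 2·(5)! = 240.
Subtracting, 720 − 240 = 480.

480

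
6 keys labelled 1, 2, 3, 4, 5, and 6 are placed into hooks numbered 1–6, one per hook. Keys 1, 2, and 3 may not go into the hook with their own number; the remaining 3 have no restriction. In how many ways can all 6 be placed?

426

Let Aᵢ (for i ∈ {1, 2, 3}) be the placements that put key i in its forbidden hook. Any j of these fix j positions, leaving (6−j)! ways to fill the rest, and there are C(3,j) ways to pick which j.
By inclusion–exclusion, the number of valid placements is Σ_{j=0}^{3} (−1)^j C(3,j)·(6−j)!.
Computing: 720 − 360 + 72 − 6 = 426.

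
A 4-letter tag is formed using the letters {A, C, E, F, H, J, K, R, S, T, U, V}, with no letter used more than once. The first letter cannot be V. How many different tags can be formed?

The first letter has 12−1 = 11 choices (anything except V).
The remaining 3 letters are filled from the other 11 symbols without repetition: 11 × 10 × 9 = 990.
Total: 11 × 990 = 10890.

10890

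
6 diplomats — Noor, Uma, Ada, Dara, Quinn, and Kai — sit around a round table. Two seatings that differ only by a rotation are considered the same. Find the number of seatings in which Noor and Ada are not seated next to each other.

Without the restriction there are (5)! = 120 seatings.
Seatings with Noor beside Ada: treat them as a block with 2 internal orders, giving 2 × (4)! = 48.
Subtracting, 120 − 48 = 72.

72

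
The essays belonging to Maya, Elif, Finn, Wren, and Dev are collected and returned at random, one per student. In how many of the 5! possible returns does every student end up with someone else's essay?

44

This is the derangement count D_5: permutations of 5 items with no fixed point.
By inclusion–exclusion this is Σ_{j=0}^{5} (−1)^j C(5,j)·(5−j)!.
Computing: 120 − 120 + 60 − 20 + 5 − 1 = 44.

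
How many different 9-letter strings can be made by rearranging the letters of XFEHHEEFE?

3780

Letter multiplicities in XFEHHEEFE: E×4, F×2, H×2, X×1.
So there are 9! / (4!·2!·2!) = 3780 distinguishable arrangements.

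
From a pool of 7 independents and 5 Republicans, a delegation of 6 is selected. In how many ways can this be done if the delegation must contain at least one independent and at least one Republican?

Unrestricted: C(12,6) = 924 ways to pick any 6 of the 12.
Selections missing a whole group: no independents → C(5,6) = 0; no Republicans → C(7,6) = 7.
Both groups omitted at once is impossible, so 924 − 7 = 917.

917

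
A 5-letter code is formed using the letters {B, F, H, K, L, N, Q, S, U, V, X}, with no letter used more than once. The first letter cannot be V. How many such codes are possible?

The first letter has 11−1 = 10 choices (anything except V).
The remaining 4 letters are filled from the other 10 symbols without repetition: 10 × 9 × 8 × 7 = 5040.
Total: 10 × 5040 = 50400.

50400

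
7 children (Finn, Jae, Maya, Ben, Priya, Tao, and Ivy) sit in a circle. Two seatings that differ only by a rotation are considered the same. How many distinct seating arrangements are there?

720

Around a circle, 7 distinct people have 7!/7 = (6)! = 720 rotationally distinct seatings.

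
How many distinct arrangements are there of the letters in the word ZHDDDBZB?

Letter multiplicities in ZHDDDBZB: B×2, D×3, H×1, Z×2.
Dividing 8! = 40320 by 3!·2!·2! = 24 for the repeated letters gives 1680.

1680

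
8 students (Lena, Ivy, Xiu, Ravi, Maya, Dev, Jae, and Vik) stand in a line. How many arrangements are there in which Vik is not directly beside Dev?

30240

Of the 8! = 40320 arrangements, those with Vik and Dev adjacent number 2 × 7! = 10080 (treat the pair as a block with 2 internal orders).
So 40320 − 10080 = 30240 arrangements keep them apart.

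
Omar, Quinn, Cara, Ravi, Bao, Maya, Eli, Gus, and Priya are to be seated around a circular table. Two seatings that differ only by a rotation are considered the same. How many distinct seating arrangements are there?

40320

Fix one person's seat to break rotational symmetry; the remaining 8 people can be arranged in (8)! = 40320 ways.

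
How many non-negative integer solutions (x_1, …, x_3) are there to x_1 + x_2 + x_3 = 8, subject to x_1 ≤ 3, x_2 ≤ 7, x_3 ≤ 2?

Ignoring the caps, the number of non-negative solutions to x_1+…+x_3 = 8 is C(10,2) = 45.
Subtract solutions that violate a single cap (substitute x_i' = x_i − (cap_i+1)): x_1 ≥ 4 gives C(6,2) = 15; x_2 ≥ 8 gives C(2,2) = 1; x_3 ≥ 3 gives C(7,2) = 21. Together 37.
Add back pairs where two caps are both exceeded: 0 + 3 + 0 = 3.
By inclusion–exclusion the count is 45 − 37 + 3 = 11.

11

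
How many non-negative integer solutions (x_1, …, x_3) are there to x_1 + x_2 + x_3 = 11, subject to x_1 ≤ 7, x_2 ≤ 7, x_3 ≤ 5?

37

Without the upper bounds there are C(13,2) = 78 ways to split 11 among 3 variables.
Subtract solutions that violate a single cap (substitute x_i' = x_i − (cap_i+1)): x_1 ≥ 8 gives C(5,2) = 10; x_2 ≥ 8 gives C(5,2) = 10; x_3 ≥ 6 gives C(7,2) = 21. Together 41.
No two caps can be exceeded simultaneously, so the pair terms are all 0.
By inclusion–exclusion the count is 78 − 41 + 0 = 37.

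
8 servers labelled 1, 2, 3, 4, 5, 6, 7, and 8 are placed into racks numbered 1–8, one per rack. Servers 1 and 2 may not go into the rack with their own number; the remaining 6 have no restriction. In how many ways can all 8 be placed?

Let Aᵢ (for i ∈ {1, 2}) be the placements that put server i in its forbidden rack. Any j of these fix j positions, leaving (8−j)! ways to fill the rest, and there are C(2,j) ways to pick which j.
By inclusion–exclusion, the number of valid placements is Σ_{j=0}^{2} (−1)^j C(2,j)·(8−j)!.
Computing: 40320 − 10080 + 720 = 30960.

30960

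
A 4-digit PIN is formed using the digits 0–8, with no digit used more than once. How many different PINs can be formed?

This is a permutation of 4 out of 9: P(9,4) = 9!/5!.
9 × 8 × 7 × 6 = 3024.

3024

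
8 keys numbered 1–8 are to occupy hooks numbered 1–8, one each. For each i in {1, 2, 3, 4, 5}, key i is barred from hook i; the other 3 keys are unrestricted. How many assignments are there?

Let Aᵢ (for 1 ≤ i ≤ 5) be the placements that put key i in its forbidden hook. Any j of these fix j positions, leaving (8−j)! ways to fill the rest, and there are C(5,j) ways to pick which j.
By inclusion–exclusion, the number of valid placements is Σ_{j=0}^{5} (−1)^j C(5,j)·(8−j)!.
Computing: 40320 − 25200 + 7200 − 1200 + 120 − 6 = 21234.

21234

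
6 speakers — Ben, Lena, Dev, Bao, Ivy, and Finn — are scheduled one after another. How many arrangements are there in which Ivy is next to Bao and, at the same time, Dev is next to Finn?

Treat {Ivy,Bao} as one block (2 orders) and {Dev,Finn} as another (2 orders).
That leaves 4 units to arrange: 2 × 2 × 4! = 4 × 24 = 96.

96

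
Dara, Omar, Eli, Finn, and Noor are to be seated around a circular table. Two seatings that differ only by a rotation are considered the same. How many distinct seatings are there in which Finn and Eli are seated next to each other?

Treat {Finn, Eli} as one unit (2 internal orders) and seat the resulting 4 units around the table: (3)! circular arrangements.
So 2 × (3)! = 2 × 6 = 12.

12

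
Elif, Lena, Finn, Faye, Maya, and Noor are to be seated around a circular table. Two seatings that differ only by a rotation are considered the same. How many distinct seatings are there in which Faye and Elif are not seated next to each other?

72

All circular seatings of 6 people number (5)! = 120.
Seatings with Faye beside Elif: treat them as a block with 2 internal orders, giving 2 × (4)! = 48.
Subtracting, 120 − 48 = 72.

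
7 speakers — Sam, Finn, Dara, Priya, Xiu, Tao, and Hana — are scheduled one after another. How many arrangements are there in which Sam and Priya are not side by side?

Of the 7! = 5040 arrangements, those with Sam and Priya adjacent number 2 × 6! = 1440 (treat the pair as a block with 2 internal orders).
Complementary counting: 5040 − 1440 = 3600.

3600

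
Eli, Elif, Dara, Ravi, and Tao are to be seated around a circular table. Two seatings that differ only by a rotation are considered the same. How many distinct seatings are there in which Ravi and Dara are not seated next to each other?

Without the restriction there are (4)! = 24 seatings.
Seatings with Ravi beside Dara: treat them as a block with 2 internal orders, giving 2 × (3)! = 12.
Subtracting, 24 − 12 = 12.

12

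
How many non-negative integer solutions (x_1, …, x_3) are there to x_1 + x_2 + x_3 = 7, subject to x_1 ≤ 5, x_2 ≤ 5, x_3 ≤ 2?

15

Ignoring the caps, the number of non-negative solutions to x_1+…+x_3 = 7 is C(9,2) = 36.
Subtract solutions that violate a single cap (substitute x_i' = x_i − (cap_i+1)): x_1 ≥ 6 gives C(3,2) = 3; x_2 ≥ 6 gives C(3,2) = 3; x_3 ≥ 3 gives C(6,2) = 15. Together 21.
No two caps can be exceeded simultaneously, so the pair terms are all 0.
By inclusion–exclusion the count is 36 − 21 + 0 = 15.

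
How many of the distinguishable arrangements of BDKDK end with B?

6

Fix B in the last position and arrange the remaining 4 letters.
Those 4 letters have D appearing twice and K appearing twice, giving (4)!/(2!·2!) = 6.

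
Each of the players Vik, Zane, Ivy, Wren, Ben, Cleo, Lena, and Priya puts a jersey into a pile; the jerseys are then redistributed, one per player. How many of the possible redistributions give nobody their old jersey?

Let Aᵢ be the assignments in which player i gets their old jersey. We want the size of the complement of A₁∪…∪A_8.
By inclusion–exclusion this is Σ_{j=0}^{8} (−1)^j C(8,j)·(8−j)!.
Computing: 40320 − 40320 + 20160 − 6720 + 1680 − 336 + 56 − 8 + 1 = 14833.

14833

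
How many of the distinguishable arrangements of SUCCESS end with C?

With the last slot taken by C, it remains to arrange the other 6 letters (SUCESS).
Those 6 letters have S appearing 3 times, giving (6)!/(3!) = 120.

120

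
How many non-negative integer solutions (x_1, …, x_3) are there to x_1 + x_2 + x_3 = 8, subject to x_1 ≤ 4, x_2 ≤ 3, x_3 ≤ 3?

Without the upper bounds there are C(10,2) = 45 ways to split 8 among 3 variables.
Subtract solutions that violate a single cap (substitute x_i' = x_i − (cap_i+1)): x_1 ≥ 5 gives C(5,2) = 10; x_2 ≥ 4 gives C(6,2) = 15; x_3 ≥ 4 gives C(6,2) = 15. Together 40.
Add back pairs where two caps are both exceeded: 0 + 0 + 1 = 1.
By inclusion–exclusion the count is 45 − 40 + 1 = 6.

6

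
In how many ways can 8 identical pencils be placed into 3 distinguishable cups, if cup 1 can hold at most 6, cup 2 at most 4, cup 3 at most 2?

Ignoring the caps, the number of non-negative solutions to x_1+…+x_3 = 8 is C(10,2) = 45.
Subtract solutions that violate a single cap (substitute x_i' = x_i − (cap_i+1)): x_1 ≥ 7 gives C(3,2) = 3; x_2 ≥ 5 gives C(5,2) = 10; x_3 ≥ 3 gives C(7,2) = 21. Together 34.
Add back pairs where two caps are both exceeded: 0 + 0 + 1 = 1.
By inclusion–exclusion the count is 45 − 34 + 1 = 12.

12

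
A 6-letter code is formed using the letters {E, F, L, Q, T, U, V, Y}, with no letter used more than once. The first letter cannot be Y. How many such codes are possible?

17640

The first letter has 8−1 = 7 choices (anything except Y).
The remaining 5 letters are filled from the other 7 symbols without repetition: 7 × 6 × 5 × 4 × 3 = 2520.
Total: 7 × 2520 = 17640.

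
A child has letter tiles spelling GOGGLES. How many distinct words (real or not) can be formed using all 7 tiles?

840

GOGGLES has 7 letters with G appearing 3 times.
Dividing 7! = 5040 by 3! = 6 for the repeated letters gives 840.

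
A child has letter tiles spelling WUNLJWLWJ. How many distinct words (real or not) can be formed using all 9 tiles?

15120

The 9 letters of WUNLJWLWJ have repeats: J appearing twice, L appearing twice, and W appearing 3 times.
So there are 9! / (3!·2!·2!) = 15120 distinguishable arrangements.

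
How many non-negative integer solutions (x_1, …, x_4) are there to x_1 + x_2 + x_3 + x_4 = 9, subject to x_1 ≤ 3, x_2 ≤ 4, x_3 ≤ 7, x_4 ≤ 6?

116

Without the upper bounds there are C(12,3) = 220 ways to split 9 among 4 variables.
Subtract solutions that violate a single cap (substitute x_i' = x_i − (cap_i+1)): x_1 ≥ 4 gives C(8,3) = 56; x_2 ≥ 5 gives C(7,3) = 35; x_3 ≥ 8 gives C(4,3) = 4; x_4 ≥ 7 gives C(5,3) = 10. Together 105.
Add back pairs where two caps are both exceeded: 1 + 0 + 0 + 0 + 0 + 0 = 1.
By inclusion–exclusion the count is 220 − 105 + 1 = 116.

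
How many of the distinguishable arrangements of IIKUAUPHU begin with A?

3360

With the first slot taken by A, it remains to arrange the other 8 letters (IIKUUPHU).
Those 8 letters have I appearing twice and U appearing 3 times, giving (8)!/(3!·2!) = 3360.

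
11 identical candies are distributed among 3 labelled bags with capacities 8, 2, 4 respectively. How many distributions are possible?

By stars and bars, unrestricted non-negative solutions to x_1+…+x_3 = 11 number C(11+2,2) = 78.
Subtract solutions that violate a single cap (substitute x_i' = x_i − (cap_i+1)): x_1 ≥ 9 gives C(4,2) = 6; x_2 ≥ 3 gives C(10,2) = 45; x_3 ≥ 5 gives C(8,2) = 28. Together 79.
Add back pairs where two caps are both exceeded: 0 + 0 + 10 = 10.
By inclusion–exclusion the count is 78 − 79 + 10 = 9.

9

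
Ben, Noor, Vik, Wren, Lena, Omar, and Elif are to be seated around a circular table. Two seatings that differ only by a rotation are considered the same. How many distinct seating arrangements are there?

Around a circle, 7 distinct people have 7!/7 = (6)! = 720 rotationally distinct seatings.

720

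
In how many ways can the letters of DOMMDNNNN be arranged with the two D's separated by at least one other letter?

2940

Total arrangements of DOMMDNNNN: 9!/(4!·2!·2!) = 3780.
Arrangements with the D's together: treat DD as one letter, giving (8)!/(4!·2!) = 840.
Hence 3780 − 840 = 2940.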